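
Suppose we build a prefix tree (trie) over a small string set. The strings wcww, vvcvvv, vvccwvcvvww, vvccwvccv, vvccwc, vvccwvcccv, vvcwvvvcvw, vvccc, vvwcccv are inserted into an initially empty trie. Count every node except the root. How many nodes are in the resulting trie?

36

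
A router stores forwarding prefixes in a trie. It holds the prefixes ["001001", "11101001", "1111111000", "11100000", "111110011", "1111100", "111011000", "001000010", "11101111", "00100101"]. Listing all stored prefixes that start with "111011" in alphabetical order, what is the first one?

Filter for "111011…" and sort: "111011000", "11101111"
Position 1: 111011000

111011000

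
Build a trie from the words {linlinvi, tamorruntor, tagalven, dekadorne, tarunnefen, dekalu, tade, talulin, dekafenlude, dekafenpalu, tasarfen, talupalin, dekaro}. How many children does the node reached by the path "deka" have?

Walk "deka" from the root, arriving at one node.
Distinct next characters after "deka": d, f, l, r.
That node has 4 child edges.

4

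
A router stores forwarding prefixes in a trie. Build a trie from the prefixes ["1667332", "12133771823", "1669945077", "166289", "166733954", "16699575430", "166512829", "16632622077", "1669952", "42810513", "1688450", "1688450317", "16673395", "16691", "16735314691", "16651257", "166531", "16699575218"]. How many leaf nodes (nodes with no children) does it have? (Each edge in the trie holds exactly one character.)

Leaves are exactly the stored words that no other stored word extends.
Those words: "12133771823", "166289", "16632622077", "16651257", "166512829", "166531", "1667332", "166733954", "16691", "1669945077", "1669952", "16699575218", "16699575430", "16735314691", "1688450317", "42810513"
Leaf count: 16

16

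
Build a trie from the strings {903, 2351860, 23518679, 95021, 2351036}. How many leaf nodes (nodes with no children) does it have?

5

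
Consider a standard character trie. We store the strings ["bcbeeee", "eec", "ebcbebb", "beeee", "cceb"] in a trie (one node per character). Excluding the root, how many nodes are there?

For each word, the new-node count is its length minus the longest prefix already in the trie:
  "bcbeeee" → 7 new (b, c, b, e, e, e, e)
  "eec" → 3 new (e, e, c)
  "ebcbebb" → prefix "e" already present; 6 new (b, c, b, e, b, b)
  "beeee" → prefix "b" already present; 4 new (e, e, e, e)
  "cceb" → 4 new (c, c, e, b)
Total nodes = 7 + 3 + 6 + 4 + 4 = 24

24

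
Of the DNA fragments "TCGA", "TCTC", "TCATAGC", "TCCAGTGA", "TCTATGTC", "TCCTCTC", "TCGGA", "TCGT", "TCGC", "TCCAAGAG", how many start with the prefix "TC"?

10

Filter for entries beginning with "TC":
Matches: "TCATAGC", "TCCAAGAG", "TCCAGTGA", "TCCTCTC", "TCGA", "TCGC", "TCGGA", "TCGT", "TCTATGTC", "TCTC"
Count: 10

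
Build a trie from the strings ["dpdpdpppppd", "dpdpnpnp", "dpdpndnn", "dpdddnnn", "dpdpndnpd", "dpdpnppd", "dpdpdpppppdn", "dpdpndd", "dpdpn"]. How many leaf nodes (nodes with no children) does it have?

7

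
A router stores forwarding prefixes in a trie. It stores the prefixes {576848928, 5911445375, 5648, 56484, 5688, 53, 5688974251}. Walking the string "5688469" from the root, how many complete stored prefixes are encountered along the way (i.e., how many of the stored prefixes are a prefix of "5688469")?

1

Check each prefix of "5688469" against the stored set — each match is an end-marker on the path.
Prefixes of the query that are stored words: "5688"
Count: 1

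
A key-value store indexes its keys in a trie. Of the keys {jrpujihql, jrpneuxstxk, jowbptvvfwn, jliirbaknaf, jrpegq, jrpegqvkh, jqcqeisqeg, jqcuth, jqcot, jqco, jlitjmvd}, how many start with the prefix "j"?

Walk to "j"; the words in its subtree are exactly those with that prefix.
Matches: "jliirbaknaf", "jlitjmvd", "jowbptvvfwn", "jqco", "jqcot", "jqcqeisqeg", "jqcuth", "jrpegq", "jrpegqvkh", "jrpneuxstxk", "jrpujihql"
Count: 11

11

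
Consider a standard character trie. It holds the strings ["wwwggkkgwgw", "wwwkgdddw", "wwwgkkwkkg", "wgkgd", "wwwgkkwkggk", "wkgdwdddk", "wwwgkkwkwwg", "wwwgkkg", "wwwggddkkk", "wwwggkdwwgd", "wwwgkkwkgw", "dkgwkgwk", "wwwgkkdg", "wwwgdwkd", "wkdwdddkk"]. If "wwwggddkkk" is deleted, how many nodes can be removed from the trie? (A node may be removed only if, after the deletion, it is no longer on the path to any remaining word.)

5

After clearing the end-marker at "wwwggddkkk", prune upward until reaching a node still needed by another word.
The suffix "ddkkk" (5 nodes) is used only by "wwwggddkkk"; the node for "wwwgg" still has the child "k", so pruning stops there.
Nodes removed: 5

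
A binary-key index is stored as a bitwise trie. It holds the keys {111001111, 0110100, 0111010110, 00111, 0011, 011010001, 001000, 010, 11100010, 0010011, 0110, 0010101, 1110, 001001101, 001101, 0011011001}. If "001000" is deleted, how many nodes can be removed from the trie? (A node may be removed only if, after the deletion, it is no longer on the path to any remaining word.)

After clearing the end-marker at "001000", prune upward until reaching a node still needed by another word.
The suffix "0" (1 node) is used only by "001000"; the node for "00100" still has the child "1", so pruning stops there.
Nodes removed: 1

1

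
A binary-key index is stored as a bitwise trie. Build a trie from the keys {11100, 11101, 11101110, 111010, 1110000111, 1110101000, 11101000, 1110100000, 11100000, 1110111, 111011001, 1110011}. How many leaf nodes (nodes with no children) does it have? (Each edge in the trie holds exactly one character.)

7

A leaf is a node with no children — equivalently, the end of a word that is not a proper prefix of any other stored word.
Those words: "11100000", "1110000111", "1110011", "1110100000", "1110101000", "111011001", "11101110"
Leaf count: 7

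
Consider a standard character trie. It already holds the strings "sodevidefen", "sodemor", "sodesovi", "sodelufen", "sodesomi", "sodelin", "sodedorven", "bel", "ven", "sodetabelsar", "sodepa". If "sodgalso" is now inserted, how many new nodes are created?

5

Walking "sodgalso" from the root, the first 3 characters ("sod") follow existing edges; "g" is the first miss.
New nodes needed: |"sodgalso"| − 3 = 8 − 3 = 5.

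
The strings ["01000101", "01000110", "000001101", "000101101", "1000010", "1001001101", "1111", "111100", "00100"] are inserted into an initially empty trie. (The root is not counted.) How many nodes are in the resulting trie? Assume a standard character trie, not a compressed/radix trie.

46

Trace insertions, counting only characters that open a new branch:
  "01000101" → 8 new (0, 1, 0, 0, 0, 1, 0, 1)
  "01000110" → prefix "010001" already present; 2 new (1, 0)
  "000001101" → prefix "0" already present; 8 new (0, 0, 0, 0, 1, 1, 0, 1)
  "000101101" → prefix "000" already present; 6 new (1, 0, 1, 1, 0, 1)
  "1000010" → 7 new (1, 0, 0, 0, 0, 1, 0)
  "1001001101" → prefix "100" already present; 7 new (1, 0, 0, 1, 1, 0, 1)
  "1111" → prefix "1" already present; 3 new (1, 1, 1)
  "111100" → prefix "1111" already present; 2 new (0, 0)
  "00100" → prefix "00" already present; 3 new (1, 0, 0)
Total nodes = 8 + 2 + 8 + 6 + 7 + 7 + 3 + 2 + 3 = 46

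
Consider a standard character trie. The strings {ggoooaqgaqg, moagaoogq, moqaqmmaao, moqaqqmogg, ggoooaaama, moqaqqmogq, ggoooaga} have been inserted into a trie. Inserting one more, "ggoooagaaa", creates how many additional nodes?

"ggoooaga" is already a path in the trie; the remaining "aa" must be added.
Each of the 2 remaining characters creates one node.

2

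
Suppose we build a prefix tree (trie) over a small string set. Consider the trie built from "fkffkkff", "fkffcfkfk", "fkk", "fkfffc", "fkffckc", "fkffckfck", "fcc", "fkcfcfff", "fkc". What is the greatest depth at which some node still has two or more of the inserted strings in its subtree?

6

Equivalently: take the maximum, over all pairs, of their longest common prefix length.
"fkffckc" and "fkffckfck" agree on "fkffck" (6 characters) before diverging; nothing deeper is shared.
Longest shared-prefix length: 6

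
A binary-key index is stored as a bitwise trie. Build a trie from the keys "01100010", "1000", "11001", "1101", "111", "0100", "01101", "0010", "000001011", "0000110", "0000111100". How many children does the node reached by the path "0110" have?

2

Walk "0110" from the root, arriving at one node.
Distinct next characters after "0110": 0, 1.
That node has 2 child edges.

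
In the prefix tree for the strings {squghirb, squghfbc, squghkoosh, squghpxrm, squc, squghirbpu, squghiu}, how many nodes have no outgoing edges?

A leaf is a node with no children — equivalently, the end of a word that is not a proper prefix of any other stored word.
Those words: "squc", "squghfbc", "squghirbpu", "squghiu", "squghkoosh", "squghpxrm"
Leaf count: 6

6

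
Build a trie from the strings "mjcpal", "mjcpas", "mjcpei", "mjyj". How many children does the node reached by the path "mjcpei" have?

Follow the path "mjcpei" to its node, then look at its outgoing edges.
No stored string extends past "mjcpei".
That node has 0 child edges.

0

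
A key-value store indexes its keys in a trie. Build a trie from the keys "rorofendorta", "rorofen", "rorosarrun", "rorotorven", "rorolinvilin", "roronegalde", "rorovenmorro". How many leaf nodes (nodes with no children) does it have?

A leaf is a node with no children — equivalently, the end of a word that is not a proper prefix of any other stored word.
Those words: "rorofendorta", "rorolinvilin", "roronegalde", "rorosarrun", "rorotorven", "rorovenmorro"
Leaf count: 6

6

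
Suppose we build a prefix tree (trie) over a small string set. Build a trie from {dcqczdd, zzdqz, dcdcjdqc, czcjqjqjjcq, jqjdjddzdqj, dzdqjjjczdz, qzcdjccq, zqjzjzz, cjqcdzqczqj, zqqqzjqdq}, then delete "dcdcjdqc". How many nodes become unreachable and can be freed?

6

After clearing the end-marker at "dcdcjdqc", prune upward until reaching a node still needed by another word.
The suffix "dcjdqc" (6 nodes) is used only by "dcdcjdqc"; the node for "dc" still has the child "q", so pruning stops there.
Nodes removed: 6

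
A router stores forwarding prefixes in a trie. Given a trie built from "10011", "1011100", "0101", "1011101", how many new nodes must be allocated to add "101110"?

0

Every character of "101110" already lies on an existing path (it is a prefix of some stored word).
No new nodes are needed: 0.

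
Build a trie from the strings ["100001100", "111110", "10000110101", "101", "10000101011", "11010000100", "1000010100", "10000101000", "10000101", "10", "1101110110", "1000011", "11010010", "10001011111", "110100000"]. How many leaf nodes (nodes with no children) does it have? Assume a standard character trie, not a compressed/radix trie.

Leaves are exactly the stored words that no other stored word extends.
Those words: "10000101000", "10000101011", "100001100", "10000110101", "10001011111", "101", "110100000", "11010000100", "11010010", "1101110110", "111110"
Leaf count: 11

11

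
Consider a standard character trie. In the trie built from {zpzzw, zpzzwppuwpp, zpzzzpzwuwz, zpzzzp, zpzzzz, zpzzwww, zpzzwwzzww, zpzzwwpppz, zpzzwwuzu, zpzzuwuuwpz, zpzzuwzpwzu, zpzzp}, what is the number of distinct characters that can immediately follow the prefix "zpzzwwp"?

1

Follow the path "zpzzwwp" to its node, then look at its outgoing edges.
Distinct next characters after "zpzzwwp": p.
That node has 1 child edge.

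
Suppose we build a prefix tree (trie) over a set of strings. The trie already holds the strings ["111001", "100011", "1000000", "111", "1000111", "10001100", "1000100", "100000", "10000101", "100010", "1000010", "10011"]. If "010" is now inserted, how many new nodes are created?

3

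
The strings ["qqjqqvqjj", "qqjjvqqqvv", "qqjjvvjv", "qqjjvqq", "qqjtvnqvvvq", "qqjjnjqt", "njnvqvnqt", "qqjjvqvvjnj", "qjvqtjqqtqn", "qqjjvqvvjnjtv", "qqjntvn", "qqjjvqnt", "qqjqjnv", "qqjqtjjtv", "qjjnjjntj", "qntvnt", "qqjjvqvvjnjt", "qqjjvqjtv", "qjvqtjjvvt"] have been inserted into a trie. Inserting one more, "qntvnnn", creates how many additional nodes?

"qntvn" is already a path in the trie; the remaining "nn" must be added.
New nodes needed: |"qntvnnn"| − 5 = 7 − 5 = 2.

2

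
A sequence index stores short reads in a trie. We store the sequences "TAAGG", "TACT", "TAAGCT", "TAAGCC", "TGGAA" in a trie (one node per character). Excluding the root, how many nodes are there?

14

Count nodes per top-level branch (shared prefixes stored once):
  'T'-branch (TAAGCC, TAAGCT, TAAGG, TACT, TGGAA): 14 nodes
Sum: 14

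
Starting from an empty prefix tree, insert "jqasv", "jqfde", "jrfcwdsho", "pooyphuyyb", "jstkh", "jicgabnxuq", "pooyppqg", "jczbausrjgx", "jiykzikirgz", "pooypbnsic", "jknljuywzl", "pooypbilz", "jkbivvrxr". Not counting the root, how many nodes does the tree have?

For each word, the new-node count is its length minus the longest prefix already in the trie:
  "jqasv" → 5 new (j, q, a, s, v)
  "jqfde" → prefix "jq" already present; 3 new (f, d, e)
  "jrfcwdsho" → prefix "j" already present; 8 new (r, f, c, w, d, s, h, o)
  "pooyphuyyb" → 10 new (p, o, o, y, p, h, u, y, y, b)
  "jstkh" → prefix "j" already present; 4 new (s, t, k, h)
  "jicgabnxuq" → prefix "j" already present; 9 new (i, c, g, a, b, n, x, u, q)
  "pooyppqg" → prefix "pooyp" already present; 3 new (p, q, g)
  "jczbausrjgx" → prefix "j" already present; 10 new (c, z, b, a, u, s, r, j, g, x)
  "jiykzikirgz" → prefix "ji" already present; 9 new (y, k, z, i, k, i, r, g, z)
  "pooypbnsic" → prefix "pooyp" already present; 5 new (b, n, s, i, c)
  "jknljuywzl" → prefix "j" already present; 9 new (k, n, l, j, u, y, w, z, l)
  "pooypbilz" → prefix "pooypb" already present; 3 new (i, l, z)
  "jkbivvrxr" → prefix "jk" already present; 7 new (b, i, v, v, r, x, r)
Total nodes = 5 + 3 + 8 + 10 + 4 + 9 + 3 + 10 + 9 + 5 + 9 + 3 + 7 = 85

85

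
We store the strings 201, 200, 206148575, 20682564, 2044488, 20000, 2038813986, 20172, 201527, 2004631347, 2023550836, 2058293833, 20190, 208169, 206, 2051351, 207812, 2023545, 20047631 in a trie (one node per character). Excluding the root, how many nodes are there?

79

For each word, the new-node count is its length minus the longest prefix already in the trie:
  "201" → 3 new (2, 0, 1)
  "200" → prefix "20" already present; 1 new (0)
  "206148575" → prefix "20" already present; 7 new (6, 1, 4, 8, 5, 7, 5)
  "20682564" → prefix "206" already present; 5 new (8, 2, 5, 6, 4)
  "2044488" → prefix "20" already present; 5 new (4, 4, 4, 8, 8)
  "20000" → prefix "200" already present; 2 new (0, 0)
  "2038813986" → prefix "20" already present; 8 new (3, 8, 8, 1, 3, 9, 8, 6)
  "20172" → prefix "201" already present; 2 new (7, 2)
  "201527" → prefix "201" already present; 3 new (5, 2, 7)
  "2004631347" → prefix "200" already present; 7 new (4, 6, 3, 1, 3, 4, 7)
  "2023550836" → prefix "20" already present; 8 new (2, 3, 5, 5, 0, 8, 3, 6)
  "2058293833" → prefix "20" already present; 8 new (5, 8, 2, 9, 3, 8, 3, 3)
  "20190" → prefix "201" already present; 2 new (9, 0)
  "208169" → prefix "20" already present; 4 new (8, 1, 6, 9)
  "206" → prefix "206" already present; 0 new (none)
  "2051351" → prefix "205" already present; 4 new (1, 3, 5, 1)
  "207812" → prefix "20" already present; 4 new (7, 8, 1, 2)
  "2023545" → prefix "20235" already present; 2 new (4, 5)
  "20047631" → prefix "2004" already present; 4 new (7, 6, 3, 1)
Total nodes = 3 + 1 + 7 + 5 + 5 + 2 + 8 + 2 + 3 + 7 + 8 + 8 + 2 + 4 + 0 + 4 + 4 + 2 + 4 = 79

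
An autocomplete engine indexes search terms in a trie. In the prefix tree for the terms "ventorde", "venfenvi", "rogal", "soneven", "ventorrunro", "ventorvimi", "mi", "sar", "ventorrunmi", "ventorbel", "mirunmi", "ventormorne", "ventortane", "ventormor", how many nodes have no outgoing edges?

Leaves are exactly the stored words that no other stored word extends.
Those words: "mirunmi", "rogal", "sar", "soneven", "venfenvi", "ventorbel", "ventorde", "ventormorne", "ventorrunmi", "ventorrunro", "ventortane", "ventorvimi"
Leaf count: 12

12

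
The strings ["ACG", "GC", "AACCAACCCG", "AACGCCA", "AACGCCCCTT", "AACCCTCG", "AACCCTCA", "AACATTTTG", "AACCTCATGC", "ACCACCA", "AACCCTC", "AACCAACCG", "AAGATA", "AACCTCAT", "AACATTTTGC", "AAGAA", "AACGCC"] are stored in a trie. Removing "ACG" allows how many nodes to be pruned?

1

After clearing the end-marker at "ACG", prune upward until reaching a node still needed by another word.
The suffix "G" (1 node) is used only by "ACG"; the node for "AC" still has the child "C", so pruning stops there.
Nodes removed: 1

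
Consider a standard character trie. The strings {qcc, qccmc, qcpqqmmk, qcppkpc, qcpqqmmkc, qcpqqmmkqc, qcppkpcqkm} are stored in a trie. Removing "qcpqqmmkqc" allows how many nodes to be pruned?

A node on "qcpqqmmkqc"'s path can go only if nothing else ends at it or branches off below it.
The suffix "qc" (2 nodes) is used only by "qcpqqmmkqc"; the node for "qcpqqmmk" still has the child "c", so pruning stops there.
Nodes removed: 2

2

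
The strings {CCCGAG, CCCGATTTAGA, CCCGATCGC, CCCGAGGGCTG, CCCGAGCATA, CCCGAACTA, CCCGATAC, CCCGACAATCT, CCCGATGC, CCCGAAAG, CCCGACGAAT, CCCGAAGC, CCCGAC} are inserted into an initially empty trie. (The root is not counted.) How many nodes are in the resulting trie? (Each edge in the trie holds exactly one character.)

46

Insert word by word; a character creates a node only if that edge doesn't already exist:
  "CCCGAG" → 6 new (C, C, C, G, A, G)
  "CCCGATTTAGA" → prefix "CCCGA" already present; 6 new (T, T, T, A, G, A)
  "CCCGATCGC" → prefix "CCCGAT" already present; 3 new (C, G, C)
  "CCCGAGGGCTG" → prefix "CCCGAG" already present; 5 new (G, G, C, T, G)
  "CCCGAGCATA" → prefix "CCCGAG" already present; 4 new (C, A, T, A)
  "CCCGAACTA" → prefix "CCCGA" already present; 4 new (A, C, T, A)
  "CCCGATAC" → prefix "CCCGAT" already present; 2 new (A, C)
  "CCCGACAATCT" → prefix "CCCGA" already present; 6 new (C, A, A, T, C, T)
  "CCCGATGC" → prefix "CCCGAT" already present; 2 new (G, C)
  "CCCGAAAG" → prefix "CCCGAA" already present; 2 new (A, G)
  "CCCGACGAAT" → prefix "CCCGAC" already present; 4 new (G, A, A, T)
  "CCCGAAGC" → prefix "CCCGAA" already present; 2 new (G, C)
  "CCCGAC" → prefix "CCCGAC" already present; 0 new (none)
Total nodes = 6 + 6 + 3 + 5 + 4 + 4 + 2 + 6 + 2 + 2 + 4 + 2 + 0 = 46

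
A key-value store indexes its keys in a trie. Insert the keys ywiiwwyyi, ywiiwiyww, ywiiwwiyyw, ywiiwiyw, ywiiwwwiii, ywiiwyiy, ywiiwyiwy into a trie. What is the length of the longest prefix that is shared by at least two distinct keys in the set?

Look for the deepest trie node that still has at least two words in its subtree.
"ywiiwiyw" and "ywiiwiyww" agree on "ywiiwiyw" (8 characters) before diverging; nothing deeper is shared.
Longest shared-prefix length: 8

8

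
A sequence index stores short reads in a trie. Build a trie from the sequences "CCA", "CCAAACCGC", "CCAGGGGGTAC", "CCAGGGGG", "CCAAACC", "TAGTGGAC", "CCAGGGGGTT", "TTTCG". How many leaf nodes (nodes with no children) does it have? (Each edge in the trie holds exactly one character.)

Leaves are exactly the stored words that no other stored word extends.
Those words: "CCAAACCGC", "CCAGGGGGTAC", "CCAGGGGGTT", "TAGTGGAC", "TTTCG"
Leaf count: 5

5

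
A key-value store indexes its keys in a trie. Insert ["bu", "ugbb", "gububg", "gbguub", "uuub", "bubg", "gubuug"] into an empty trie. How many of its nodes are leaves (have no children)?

Leaves are exactly the stored words that no other stored word extends.
Those words: "bubg", "gbguub", "gububg", "gubuug", "ugbb", "uuub"
Leaf count: 6

6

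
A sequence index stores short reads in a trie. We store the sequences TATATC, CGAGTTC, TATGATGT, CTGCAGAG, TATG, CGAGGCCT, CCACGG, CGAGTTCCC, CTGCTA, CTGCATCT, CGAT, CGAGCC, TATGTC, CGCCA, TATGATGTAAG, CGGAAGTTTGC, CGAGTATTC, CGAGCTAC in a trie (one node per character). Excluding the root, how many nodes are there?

Trace insertions, counting only characters that open a new branch:
  "TATATC" → 6 new (T, A, T, A, T, C)
  "CGAGTTC" → 7 new (C, G, A, G, T, T, C)
  "TATGATGT" → prefix "TAT" already present; 5 new (G, A, T, G, T)
  "CTGCAGAG" → prefix "C" already present; 7 new (T, G, C, A, G, A, G)
  "TATG" → prefix "TATG" already present; 0 new (none)
  "CGAGGCCT" → prefix "CGAG" already present; 4 new (G, C, C, T)
  "CCACGG" → prefix "C" already present; 5 new (C, A, C, G, G)
  "CGAGTTCCC" → prefix "CGAGTTC" already present; 2 new (C, C)
  "CTGCTA" → prefix "CTGC" already present; 2 new (T, A)
  "CTGCATCT" → prefix "CTGCA" already present; 3 new (T, C, T)
  "CGAT" → prefix "CGA" already present; 1 new (T)
  "CGAGCC" → prefix "CGAG" already present; 2 new (C, C)
  "TATGTC" → prefix "TATG" already present; 2 new (T, C)
  "CGCCA" → prefix "CG" already present; 3 new (C, C, A)
  "TATGATGTAAG" → prefix "TATGATGT" already present; 3 new (A, A, G)
  "CGGAAGTTTGC" → prefix "CG" already present; 9 new (G, A, A, G, T, T, T, G, C)
  "CGAGTATTC" → prefix "CGAGT" already present; 4 new (A, T, T, C)
  "CGAGCTAC" → prefix "CGAGC" already present; 3 new (T, A, C)
Total nodes = 6 + 7 + 5 + 7 + 0 + 4 + 5 + 2 + 2 + 3 + 1 + 2 + 2 + 3 + 3 + 9 + 4 + 3 = 68

68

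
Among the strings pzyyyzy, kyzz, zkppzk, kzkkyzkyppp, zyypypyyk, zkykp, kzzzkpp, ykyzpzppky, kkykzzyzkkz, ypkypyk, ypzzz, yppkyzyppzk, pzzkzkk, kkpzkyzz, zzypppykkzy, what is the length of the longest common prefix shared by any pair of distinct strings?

2

Equivalently: take the maximum, over all pairs, of their longest common prefix length.
e.g. "kkpzkyzz" and "kkykzzyzkkz" share the prefix "kk" of length 2; no pair shares a longer one.
Longest shared-prefix length: 2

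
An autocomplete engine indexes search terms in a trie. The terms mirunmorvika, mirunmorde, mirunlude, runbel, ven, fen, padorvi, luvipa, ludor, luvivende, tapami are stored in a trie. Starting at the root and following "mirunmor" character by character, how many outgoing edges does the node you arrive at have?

Follow the path "mirunmor" to its node, then look at its outgoing edges.
Distinct next characters after "mirunmor": d, v.
That node has 2 child edges.

2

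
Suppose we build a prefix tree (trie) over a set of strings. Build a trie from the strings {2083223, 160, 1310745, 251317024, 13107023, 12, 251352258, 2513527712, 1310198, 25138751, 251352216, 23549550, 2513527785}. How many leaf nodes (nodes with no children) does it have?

13

Leaves are exactly the stored words that no other stored word extends.
Those words: "12", "1310198", "13107023", "1310745", "160", "2083223", "23549550", "251317024", "251352216", "251352258", "2513527712", "2513527785", "25138751"
Leaf count: 13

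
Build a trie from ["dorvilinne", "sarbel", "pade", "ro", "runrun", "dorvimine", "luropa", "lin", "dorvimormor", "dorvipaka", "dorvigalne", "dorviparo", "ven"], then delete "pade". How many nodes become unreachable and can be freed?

4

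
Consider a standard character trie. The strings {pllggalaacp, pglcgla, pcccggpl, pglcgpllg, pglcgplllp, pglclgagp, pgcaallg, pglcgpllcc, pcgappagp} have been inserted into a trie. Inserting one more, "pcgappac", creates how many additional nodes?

The longest prefix of "pcgappac" already in the trie is "pcgappa" (length 7).
Each of the 1 remaining characters creates one node.

1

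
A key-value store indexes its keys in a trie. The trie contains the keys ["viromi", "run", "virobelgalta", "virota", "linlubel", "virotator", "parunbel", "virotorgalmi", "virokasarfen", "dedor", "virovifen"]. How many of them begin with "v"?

Traverse to the node for "v", then collect every word in that subtree.
Matches: "virobelgalta", "virokasarfen", "viromi", "virota", "virotator", "virotorgalmi", "virovifen"
Count: 7

7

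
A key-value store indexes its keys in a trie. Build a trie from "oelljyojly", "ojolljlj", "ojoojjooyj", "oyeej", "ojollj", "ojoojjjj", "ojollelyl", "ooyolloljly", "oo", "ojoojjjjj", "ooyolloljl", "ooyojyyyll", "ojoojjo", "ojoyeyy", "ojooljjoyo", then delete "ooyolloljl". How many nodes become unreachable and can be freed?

Walk "ooyolloljl" from the leaf back toward the root, removing each node that no remaining word uses.
Every node on "ooyolloljl" is still needed (e.g. by "ooyolloljly"), so nothing is freed.
Nodes removed: 0

0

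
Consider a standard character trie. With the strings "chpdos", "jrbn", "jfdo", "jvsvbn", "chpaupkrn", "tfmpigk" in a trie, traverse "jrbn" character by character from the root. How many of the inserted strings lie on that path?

1

Walk "jrbn" from the root; an end-of-word marker is hit whenever a stored word is a prefix of "jrbn".
Prefixes of the query that are stored words: "jrbn"
Count: 1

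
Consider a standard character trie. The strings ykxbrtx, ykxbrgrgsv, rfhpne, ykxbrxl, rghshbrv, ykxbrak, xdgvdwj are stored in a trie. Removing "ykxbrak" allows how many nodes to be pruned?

2

A node on "ykxbrak"'s path can go only if nothing else ends at it or branches off below it.
The suffix "ak" (2 nodes) is used only by "ykxbrak"; the node for "ykxbr" still has the child "t", so pruning stops there.
Nodes removed: 2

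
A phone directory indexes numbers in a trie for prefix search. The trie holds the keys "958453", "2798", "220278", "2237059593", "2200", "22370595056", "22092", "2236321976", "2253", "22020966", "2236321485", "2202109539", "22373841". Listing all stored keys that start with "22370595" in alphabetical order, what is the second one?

Filter for "22370595…" and sort: "22370595056", "2237059593"
The 2nd is 2237059593.

2237059593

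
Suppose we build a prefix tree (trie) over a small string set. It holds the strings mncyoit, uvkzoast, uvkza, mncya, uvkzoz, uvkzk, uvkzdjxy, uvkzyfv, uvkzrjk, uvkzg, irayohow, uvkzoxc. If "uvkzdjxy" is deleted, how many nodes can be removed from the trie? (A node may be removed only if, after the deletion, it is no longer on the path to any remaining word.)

4

After clearing the end-marker at "uvkzdjxy", prune upward until reaching a node still needed by another word.
The suffix "djxy" (4 nodes) is used only by "uvkzdjxy"; the node for "uvkz" still has the child "o", so pruning stops there.
Nodes removed: 4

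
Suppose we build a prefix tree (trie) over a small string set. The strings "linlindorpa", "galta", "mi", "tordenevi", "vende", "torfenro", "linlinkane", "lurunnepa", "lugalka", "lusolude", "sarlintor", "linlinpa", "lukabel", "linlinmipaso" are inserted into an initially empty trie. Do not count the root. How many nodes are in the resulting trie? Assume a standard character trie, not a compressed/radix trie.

For each word, the new-node count is its length minus the longest prefix already in the trie:
  "linlindorpa" → 11 new (l, i, n, l, i, n, d, o, r, p, a)
  "galta" → 5 new (g, a, l, t, a)
  "mi" → 2 new (m, i)
  "tordenevi" → 9 new (t, o, r, d, e, n, e, v, i)
  "vende" → 5 new (v, e, n, d, e)
  "torfenro" → prefix "tor" already present; 5 new (f, e, n, r, o)
  "linlinkane" → prefix "linlin" already present; 4 new (k, a, n, e)
  "lurunnepa" → prefix "l" already present; 8 new (u, r, u, n, n, e, p, a)
  "lugalka" → prefix "lu" already present; 5 new (g, a, l, k, a)
  "lusolude" → prefix "lu" already present; 6 new (s, o, l, u, d, e)
  "sarlintor" → 9 new (s, a, r, l, i, n, t, o, r)
  "linlinpa" → prefix "linlin" already present; 2 new (p, a)
  "lukabel" → prefix "lu" already present; 5 new (k, a, b, e, l)
  "linlinmipaso" → prefix "linlin" already present; 6 new (m, i, p, a, s, o)
Total nodes = 11 + 5 + 2 + 9 + 5 + 5 + 4 + 8 + 5 + 6 + 9 + 2 + 5 + 6 = 82

82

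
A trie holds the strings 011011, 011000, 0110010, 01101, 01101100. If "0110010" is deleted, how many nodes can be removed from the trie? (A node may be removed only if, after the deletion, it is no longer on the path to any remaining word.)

2

After clearing the end-marker at "0110010", prune upward until reaching a node still needed by another word.
The suffix "10" (2 nodes) is used only by "0110010"; the node for "01100" still has the child "0", so pruning stops there.
Nodes removed: 2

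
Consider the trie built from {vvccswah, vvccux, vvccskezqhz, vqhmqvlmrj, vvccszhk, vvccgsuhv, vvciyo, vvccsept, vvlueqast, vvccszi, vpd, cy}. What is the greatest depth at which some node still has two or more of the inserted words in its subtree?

The deepest shared node is where two words last agree before diverging.
e.g. "vvccszhk" and "vvccszi" share the prefix "vvccsz" of length 6; no pair shares a longer one.
Longest shared-prefix length: 6

6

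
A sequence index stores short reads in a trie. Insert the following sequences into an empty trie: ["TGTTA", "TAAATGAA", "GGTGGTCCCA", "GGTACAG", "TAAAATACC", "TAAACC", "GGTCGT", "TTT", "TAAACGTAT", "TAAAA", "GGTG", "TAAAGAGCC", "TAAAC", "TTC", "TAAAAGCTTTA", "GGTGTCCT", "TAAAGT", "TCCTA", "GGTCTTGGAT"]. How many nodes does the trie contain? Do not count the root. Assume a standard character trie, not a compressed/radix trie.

Trace insertions, counting only characters that open a new branch:
  "TGTTA" → 5 new (T, G, T, T, A)
  "TAAATGAA" → prefix "T" already present; 7 new (A, A, A, T, G, A, A)
  "GGTGGTCCCA" → 10 new (G, G, T, G, G, T, C, C, C, A)
  "GGTACAG" → prefix "GGT" already present; 4 new (A, C, A, G)
  "TAAAATACC" → prefix "TAAA" already present; 5 new (A, T, A, C, C)
  "TAAACC" → prefix "TAAA" already present; 2 new (C, C)
  "GGTCGT" → prefix "GGT" already present; 3 new (C, G, T)
  "TTT" → prefix "T" already present; 2 new (T, T)
  "TAAACGTAT" → prefix "TAAAC" already present; 4 new (G, T, A, T)
  "TAAAA" → prefix "TAAAA" already present; 0 new (none)
  "GGTG" → prefix "GGTG" already present; 0 new (none)
  "TAAAGAGCC" → prefix "TAAA" already present; 5 new (G, A, G, C, C)
  "TAAAC" → prefix "TAAAC" already present; 0 new (none)
  "TTC" → prefix "TT" already present; 1 new (C)
  "TAAAAGCTTTA" → prefix "TAAAA" already present; 6 new (G, C, T, T, T, A)
  "GGTGTCCT" → prefix "GGTG" already present; 4 new (T, C, C, T)
  "TAAAGT" → prefix "TAAAG" already present; 1 new (T)
  "TCCTA" → prefix "T" already present; 4 new (C, C, T, A)
  "GGTCTTGGAT" → prefix "GGTC" already present; 6 new (T, T, G, G, A, T)
Total nodes = 5 + 7 + 10 + 4 + 5 + 2 + 3 + 2 + 4 + 0 + 0 + 5 + 0 + 1 + 6 + 4 + 1 + 4 + 6 = 69

69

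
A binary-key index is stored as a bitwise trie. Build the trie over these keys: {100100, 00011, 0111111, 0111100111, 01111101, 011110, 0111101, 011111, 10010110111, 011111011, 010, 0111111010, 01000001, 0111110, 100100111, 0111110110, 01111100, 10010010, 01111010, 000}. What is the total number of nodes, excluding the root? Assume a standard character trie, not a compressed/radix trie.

48

Trace insertions, counting only characters that open a new branch:
  "100100" → 6 new (1, 0, 0, 1, 0, 0)
  "00011" → 5 new (0, 0, 0, 1, 1)
  "0111111" → prefix "0" already present; 6 new (1, 1, 1, 1, 1, 1)
  "0111100111" → prefix "01111" already present; 5 new (0, 0, 1, 1, 1)
  "01111101" → prefix "011111" already present; 2 new (0, 1)
  "011110" → prefix "011110" already present; 0 new (none)
  "0111101" → prefix "011110" already present; 1 new (1)
  "011111" → prefix "011111" already present; 0 new (none)
  "10010110111" → prefix "10010" already present; 6 new (1, 1, 0, 1, 1, 1)
  "011111011" → prefix "01111101" already present; 1 new (1)
  "010" → prefix "01" already present; 1 new (0)
  "0111111010" → prefix "0111111" already present; 3 new (0, 1, 0)
  "01000001" → prefix "010" already present; 5 new (0, 0, 0, 0, 1)
  "0111110" → prefix "0111110" already present; 0 new (none)
  "100100111" → prefix "100100" already present; 3 new (1, 1, 1)
  "0111110110" → prefix "011111011" already present; 1 new (0)
  "01111100" → prefix "0111110" already present; 1 new (0)
  "10010010" → prefix "1001001" already present; 1 new (0)
  "01111010" → prefix "0111101" already present; 1 new (0)
  "000" → prefix "000" already present; 0 new (none)
Total nodes = 6 + 5 + 6 + 5 + 2 + 0 + 1 + 0 + 6 + 1 + 1 + 3 + 5 + 0 + 3 + 1 + 1 + 1 + 1 + 0 = 48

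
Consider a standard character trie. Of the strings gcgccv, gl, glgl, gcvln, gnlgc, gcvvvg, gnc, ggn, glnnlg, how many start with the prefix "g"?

Filter for entries beginning with "g":
Matches: "gcgccv", "gcvln", "gcvvvg", "ggn", "gl", "glgl", "glnnlg", "gnc", "gnlgc"
Count: 9

9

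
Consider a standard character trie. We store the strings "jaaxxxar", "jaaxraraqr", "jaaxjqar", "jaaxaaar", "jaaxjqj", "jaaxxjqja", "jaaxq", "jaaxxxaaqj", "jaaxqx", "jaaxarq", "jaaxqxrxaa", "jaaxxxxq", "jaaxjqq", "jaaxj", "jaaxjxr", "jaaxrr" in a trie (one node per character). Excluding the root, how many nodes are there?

44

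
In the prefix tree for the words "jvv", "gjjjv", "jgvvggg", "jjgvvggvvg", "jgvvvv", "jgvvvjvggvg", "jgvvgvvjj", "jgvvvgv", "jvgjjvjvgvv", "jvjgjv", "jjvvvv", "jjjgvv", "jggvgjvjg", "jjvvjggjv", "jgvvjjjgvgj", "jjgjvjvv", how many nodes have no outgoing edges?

16

Leaves are exactly the stored words that no other stored word extends.
Those words: "gjjjv", "jggvgjvjg", "jgvvggg", "jgvvgvvjj", "jgvvjjjgvgj", "jgvvvgv", "jgvvvjvggvg", "jgvvvv", "jjgjvjvv", "jjgvvggvvg", "jjjgvv", "jjvvjggjv", "jjvvvv", "jvgjjvjvgvv", "jvjgjv", "jvv"
Leaf count: 16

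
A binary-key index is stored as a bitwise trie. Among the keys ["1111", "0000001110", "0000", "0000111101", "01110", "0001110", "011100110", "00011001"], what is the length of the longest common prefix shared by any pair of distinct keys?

The deepest shared node is where two words last agree before diverging.
"00011001" and "0001110" agree on "00011" (5 characters) before diverging; nothing deeper is shared.
Longest shared-prefix length: 5

5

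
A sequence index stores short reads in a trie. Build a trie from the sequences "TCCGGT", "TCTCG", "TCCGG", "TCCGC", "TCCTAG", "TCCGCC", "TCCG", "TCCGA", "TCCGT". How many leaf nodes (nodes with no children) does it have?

Leaves are exactly the stored words that no other stored word extends.
Those words: "TCCGA", "TCCGCC", "TCCGGT", "TCCGT", "TCCTAG", "TCTCG"
Leaf count: 6

6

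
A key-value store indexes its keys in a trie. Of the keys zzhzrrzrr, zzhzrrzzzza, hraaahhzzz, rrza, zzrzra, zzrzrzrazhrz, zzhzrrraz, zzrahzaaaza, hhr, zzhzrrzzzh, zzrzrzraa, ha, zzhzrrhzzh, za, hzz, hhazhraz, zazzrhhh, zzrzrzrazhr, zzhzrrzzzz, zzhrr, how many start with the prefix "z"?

14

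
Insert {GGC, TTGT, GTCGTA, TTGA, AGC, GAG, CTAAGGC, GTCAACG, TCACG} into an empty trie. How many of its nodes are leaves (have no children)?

A leaf is a node with no children — equivalently, the end of a word that is not a proper prefix of any other stored word.
Those words: "AGC", "CTAAGGC", "GAG", "GGC", "GTCAACG", "GTCGTA", "TCACG", "TTGA", "TTGT"
Leaf count: 9

9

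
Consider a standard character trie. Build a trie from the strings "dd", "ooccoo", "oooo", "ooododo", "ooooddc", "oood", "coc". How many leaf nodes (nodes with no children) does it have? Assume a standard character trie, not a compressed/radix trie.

Leaves are exactly the stored words that no other stored word extends.
Those words: "coc", "dd", "ooccoo", "ooododo", "ooooddc"
Leaf count: 5

5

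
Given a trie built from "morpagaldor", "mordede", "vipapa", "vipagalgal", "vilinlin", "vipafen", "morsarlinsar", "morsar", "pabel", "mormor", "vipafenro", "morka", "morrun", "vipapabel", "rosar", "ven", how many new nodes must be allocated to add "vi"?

Every character of "vi" already lies on an existing path (it is a prefix of some stored word).
No new nodes are needed: 0.

0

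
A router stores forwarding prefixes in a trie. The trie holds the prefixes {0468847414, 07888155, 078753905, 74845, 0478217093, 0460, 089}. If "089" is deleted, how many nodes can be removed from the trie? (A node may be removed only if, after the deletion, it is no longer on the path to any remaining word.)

A node on "089"'s path can go only if nothing else ends at it or branches off below it.
The suffix "89" (2 nodes) is used only by "089"; the node for "0" still has the child "4", so pruning stops there.
Nodes removed: 2

2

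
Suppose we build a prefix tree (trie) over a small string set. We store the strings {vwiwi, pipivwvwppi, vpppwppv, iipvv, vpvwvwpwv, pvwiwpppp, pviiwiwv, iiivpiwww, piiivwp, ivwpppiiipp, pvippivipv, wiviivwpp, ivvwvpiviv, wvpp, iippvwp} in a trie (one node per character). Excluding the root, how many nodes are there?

Insert word by word; a character creates a node only if that edge doesn't already exist:
  "vwiwi" → 5 new (v, w, i, w, i)
  "pipivwvwppi" → 11 new (p, i, p, i, v, w, v, w, p, p, i)
  "vpppwppv" → prefix "v" already present; 7 new (p, p, p, w, p, p, v)
  "iipvv" → 5 new (i, i, p, v, v)
  "vpvwvwpwv" → prefix "vp" already present; 7 new (v, w, v, w, p, w, v)
  "pvwiwpppp" → prefix "p" already present; 8 new (v, w, i, w, p, p, p, p)
  "pviiwiwv" → prefix "pv" already present; 6 new (i, i, w, i, w, v)
  "iiivpiwww" → prefix "ii" already present; 7 new (i, v, p, i, w, w, w)
  "piiivwp" → prefix "pi" already present; 5 new (i, i, v, w, p)
  "ivwpppiiipp" → prefix "i" already present; 10 new (v, w, p, p, p, i, i, i, p, p)
  "pvippivipv" → prefix "pvi" already present; 7 new (p, p, i, v, i, p, v)
  "wiviivwpp" → 9 new (w, i, v, i, i, v, w, p, p)
  "ivvwvpiviv" → prefix "iv" already present; 8 new (v, w, v, p, i, v, i, v)
  "wvpp" → prefix "w" already present; 3 new (v, p, p)
  "iippvwp" → prefix "iip" already present; 4 new (p, v, w, p)
Total nodes = 5 + 11 + 7 + 5 + 7 + 8 + 6 + 7 + 5 + 10 + 7 + 9 + 8 + 3 + 4 = 102

102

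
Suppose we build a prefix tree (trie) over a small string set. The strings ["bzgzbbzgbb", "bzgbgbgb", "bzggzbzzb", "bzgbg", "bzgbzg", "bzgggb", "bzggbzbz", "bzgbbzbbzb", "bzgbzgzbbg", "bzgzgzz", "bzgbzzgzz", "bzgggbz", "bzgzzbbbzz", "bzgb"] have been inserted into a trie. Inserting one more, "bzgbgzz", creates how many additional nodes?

"bzgbg" is already a path in the trie; the remaining "zz" must be added.
So 7 − 5 = 2 new nodes.

2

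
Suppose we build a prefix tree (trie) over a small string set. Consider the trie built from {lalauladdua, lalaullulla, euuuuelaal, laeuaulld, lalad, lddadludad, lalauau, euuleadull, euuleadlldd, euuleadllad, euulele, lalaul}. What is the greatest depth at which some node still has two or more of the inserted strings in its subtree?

Look for the deepest trie node that still has at least two words in its subtree.
"euuleadllad" and "euuleadlldd" agree on "euuleadll" (9 characters) before diverging; nothing deeper is shared.
Longest shared-prefix length: 9

9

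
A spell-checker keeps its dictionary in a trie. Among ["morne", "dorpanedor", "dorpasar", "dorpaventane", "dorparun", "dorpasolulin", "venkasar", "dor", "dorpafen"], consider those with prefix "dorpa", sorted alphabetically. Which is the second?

Filter for "dorpa…" and sort: "dorpafen", "dorpanedor", "dorparun", "dorpasar", "dorpasolulin", "dorpaventane"
The 2nd is dorpanedor.

dorpanedor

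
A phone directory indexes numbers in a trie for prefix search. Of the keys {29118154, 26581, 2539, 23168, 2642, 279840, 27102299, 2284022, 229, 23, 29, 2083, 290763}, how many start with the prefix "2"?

13

Walk to "2"; the words in its subtree are exactly those with that prefix.
Matches: "2083", "2284022", "229", "23", "23168", "2539", "2642", "26581", "27102299", "279840", "29", "290763", "29118154"
Count: 13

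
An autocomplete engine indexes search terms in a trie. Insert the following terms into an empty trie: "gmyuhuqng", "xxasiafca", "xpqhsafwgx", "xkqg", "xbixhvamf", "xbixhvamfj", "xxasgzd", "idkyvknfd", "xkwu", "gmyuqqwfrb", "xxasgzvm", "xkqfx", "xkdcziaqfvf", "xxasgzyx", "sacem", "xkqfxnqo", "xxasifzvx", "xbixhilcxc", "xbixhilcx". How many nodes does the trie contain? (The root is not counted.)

91

For each word, the new-node count is its length minus the longest prefix already in the trie:
  "gmyuhuqng" → 9 new (g, m, y, u, h, u, q, n, g)
  "xxasiafca" → 9 new (x, x, a, s, i, a, f, c, a)
  "xpqhsafwgx" → prefix "x" already present; 9 new (p, q, h, s, a, f, w, g, x)
  "xkqg" → prefix "x" already present; 3 new (k, q, g)
  "xbixhvamf" → prefix "x" already present; 8 new (b, i, x, h, v, a, m, f)
  "xbixhvamfj" → prefix "xbixhvamf" already present; 1 new (j)
  "xxasgzd" → prefix "xxas" already present; 3 new (g, z, d)
  "idkyvknfd" → 9 new (i, d, k, y, v, k, n, f, d)
  "xkwu" → prefix "xk" already present; 2 new (w, u)
  "gmyuqqwfrb" → prefix "gmyu" already present; 6 new (q, q, w, f, r, b)
  "xxasgzvm" → prefix "xxasgz" already present; 2 new (v, m)
  "xkqfx" → prefix "xkq" already present; 2 new (f, x)
  "xkdcziaqfvf" → prefix "xk" already present; 9 new (d, c, z, i, a, q, f, v, f)
  "xxasgzyx" → prefix "xxasgz" already present; 2 new (y, x)
  "sacem" → 5 new (s, a, c, e, m)
  "xkqfxnqo" → prefix "xkqfx" already present; 3 new (n, q, o)
  "xxasifzvx" → prefix "xxasi" already present; 4 new (f, z, v, x)
  "xbixhilcxc" → prefix "xbixh" already present; 5 new (i, l, c, x, c)
  "xbixhilcx" → prefix "xbixhilcx" already present; 0 new (none)
Total nodes = 9 + 9 + 9 + 3 + 8 + 1 + 3 + 9 + 2 + 6 + 2 + 2 + 9 + 2 + 5 + 3 + 4 + 5 + 0 = 91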